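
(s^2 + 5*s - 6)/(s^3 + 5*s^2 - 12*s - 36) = (s - 1)/(s^2 - s - 6)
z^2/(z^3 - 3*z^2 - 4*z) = z/(z^2 - 3*z - 4)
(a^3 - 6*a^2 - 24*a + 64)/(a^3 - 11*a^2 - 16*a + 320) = (a^2 + 2*a - 8)/(a^2 - 3*a - 40)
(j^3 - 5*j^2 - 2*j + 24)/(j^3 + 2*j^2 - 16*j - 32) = (j - 3)/(j + 4)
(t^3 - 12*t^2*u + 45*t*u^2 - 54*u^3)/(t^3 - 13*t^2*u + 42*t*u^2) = (t^2 - 6*t*u + 9*u^2)/(t*(t - 7*u))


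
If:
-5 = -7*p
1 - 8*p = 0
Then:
No Solution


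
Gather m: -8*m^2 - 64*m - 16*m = -8*m^2 - 80*m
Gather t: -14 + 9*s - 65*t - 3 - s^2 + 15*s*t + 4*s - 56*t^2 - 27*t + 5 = -s^2 + 13*s - 56*t^2 + t*(15*s - 92) - 12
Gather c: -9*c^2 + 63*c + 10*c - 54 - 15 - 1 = -9*c^2 + 73*c - 70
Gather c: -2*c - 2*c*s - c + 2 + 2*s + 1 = c*(-2*s - 3) + 2*s + 3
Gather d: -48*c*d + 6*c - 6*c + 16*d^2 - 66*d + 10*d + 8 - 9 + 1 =16*d^2 + d*(-48*c - 56)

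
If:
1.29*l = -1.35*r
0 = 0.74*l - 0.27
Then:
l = 0.36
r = -0.35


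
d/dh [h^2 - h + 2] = 2*h - 1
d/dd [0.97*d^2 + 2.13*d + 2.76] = 1.94*d + 2.13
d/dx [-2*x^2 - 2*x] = -4*x - 2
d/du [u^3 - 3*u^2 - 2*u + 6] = 3*u^2 - 6*u - 2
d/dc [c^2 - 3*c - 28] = 2*c - 3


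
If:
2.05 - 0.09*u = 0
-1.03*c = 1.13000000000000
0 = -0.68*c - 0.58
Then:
No Solution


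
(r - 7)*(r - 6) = r^2 - 13*r + 42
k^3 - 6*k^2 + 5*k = k*(k - 5)*(k - 1)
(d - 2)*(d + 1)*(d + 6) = d^3 + 5*d^2 - 8*d - 12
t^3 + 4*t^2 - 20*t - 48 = (t - 4)*(t + 2)*(t + 6)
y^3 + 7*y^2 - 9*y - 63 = (y - 3)*(y + 3)*(y + 7)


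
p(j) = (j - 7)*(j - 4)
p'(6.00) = 1.00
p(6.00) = -2.00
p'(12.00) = 13.00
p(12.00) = 40.00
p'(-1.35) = -13.70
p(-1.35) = 44.67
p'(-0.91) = -12.82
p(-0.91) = 38.84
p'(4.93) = -1.14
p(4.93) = -1.93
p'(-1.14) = -13.28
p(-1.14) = 41.84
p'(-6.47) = -23.94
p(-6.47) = 141.03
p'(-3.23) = -17.46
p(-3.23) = 73.96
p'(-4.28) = -19.56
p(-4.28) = 93.40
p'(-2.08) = -15.16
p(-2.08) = 55.21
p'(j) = 2*j - 11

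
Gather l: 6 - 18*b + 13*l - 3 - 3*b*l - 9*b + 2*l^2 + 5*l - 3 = -27*b + 2*l^2 + l*(18 - 3*b)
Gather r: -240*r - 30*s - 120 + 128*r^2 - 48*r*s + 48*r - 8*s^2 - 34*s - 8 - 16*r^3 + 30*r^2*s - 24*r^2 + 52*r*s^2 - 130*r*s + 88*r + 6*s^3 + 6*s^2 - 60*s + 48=-16*r^3 + r^2*(30*s + 104) + r*(52*s^2 - 178*s - 104) + 6*s^3 - 2*s^2 - 124*s - 80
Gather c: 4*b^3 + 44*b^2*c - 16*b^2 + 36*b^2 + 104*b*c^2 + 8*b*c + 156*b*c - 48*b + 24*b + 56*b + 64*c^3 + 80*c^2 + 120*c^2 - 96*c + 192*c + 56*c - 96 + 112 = 4*b^3 + 20*b^2 + 32*b + 64*c^3 + c^2*(104*b + 200) + c*(44*b^2 + 164*b + 152) + 16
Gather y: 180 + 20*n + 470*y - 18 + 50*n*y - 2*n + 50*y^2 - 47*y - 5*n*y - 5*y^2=18*n + 45*y^2 + y*(45*n + 423) + 162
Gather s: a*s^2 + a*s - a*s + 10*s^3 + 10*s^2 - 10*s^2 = a*s^2 + 10*s^3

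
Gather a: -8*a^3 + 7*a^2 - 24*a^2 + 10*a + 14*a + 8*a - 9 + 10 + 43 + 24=-8*a^3 - 17*a^2 + 32*a + 68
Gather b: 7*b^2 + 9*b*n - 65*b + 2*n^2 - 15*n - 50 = 7*b^2 + b*(9*n - 65) + 2*n^2 - 15*n - 50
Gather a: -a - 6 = -a - 6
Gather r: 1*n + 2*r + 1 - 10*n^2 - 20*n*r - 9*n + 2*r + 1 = -10*n^2 - 8*n + r*(4 - 20*n) + 2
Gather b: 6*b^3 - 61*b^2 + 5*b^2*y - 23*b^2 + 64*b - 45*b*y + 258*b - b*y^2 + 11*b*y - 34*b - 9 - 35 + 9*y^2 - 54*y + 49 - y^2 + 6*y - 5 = 6*b^3 + b^2*(5*y - 84) + b*(-y^2 - 34*y + 288) + 8*y^2 - 48*y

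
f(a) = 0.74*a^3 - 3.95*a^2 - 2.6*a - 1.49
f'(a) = 2.22*a^2 - 7.9*a - 2.6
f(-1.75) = -13.00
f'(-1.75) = 18.02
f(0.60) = -4.31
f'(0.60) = -6.54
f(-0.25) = -1.10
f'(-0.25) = -0.49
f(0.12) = -1.86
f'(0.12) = -3.52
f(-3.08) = -52.57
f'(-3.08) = 42.79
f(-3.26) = -60.63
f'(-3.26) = 46.75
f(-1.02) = -3.73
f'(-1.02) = 7.77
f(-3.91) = -95.95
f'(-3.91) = 62.23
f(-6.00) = -287.93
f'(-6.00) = 124.72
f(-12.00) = -1817.81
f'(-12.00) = 411.88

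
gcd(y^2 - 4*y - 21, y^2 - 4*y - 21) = y^2 - 4*y - 21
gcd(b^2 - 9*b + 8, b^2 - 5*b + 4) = b - 1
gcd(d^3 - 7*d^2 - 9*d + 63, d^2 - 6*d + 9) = d - 3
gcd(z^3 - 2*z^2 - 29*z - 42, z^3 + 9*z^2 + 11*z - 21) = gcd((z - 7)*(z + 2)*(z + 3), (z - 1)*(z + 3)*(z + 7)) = z + 3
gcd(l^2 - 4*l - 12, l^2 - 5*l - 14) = l + 2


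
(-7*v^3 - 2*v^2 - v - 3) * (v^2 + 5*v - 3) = -7*v^5 - 37*v^4 + 10*v^3 - 2*v^2 - 12*v + 9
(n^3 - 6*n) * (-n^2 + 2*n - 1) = -n^5 + 2*n^4 + 5*n^3 - 12*n^2 + 6*n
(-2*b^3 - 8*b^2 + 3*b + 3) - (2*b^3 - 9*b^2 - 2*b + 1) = -4*b^3 + b^2 + 5*b + 2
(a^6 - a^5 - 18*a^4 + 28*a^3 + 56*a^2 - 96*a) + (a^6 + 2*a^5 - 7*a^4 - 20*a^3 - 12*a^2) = 2*a^6 + a^5 - 25*a^4 + 8*a^3 + 44*a^2 - 96*a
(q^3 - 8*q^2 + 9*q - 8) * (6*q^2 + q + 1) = 6*q^5 - 47*q^4 + 47*q^3 - 47*q^2 + q - 8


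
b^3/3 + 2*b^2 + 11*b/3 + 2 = (b/3 + 1)*(b + 1)*(b + 2)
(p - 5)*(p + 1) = p^2 - 4*p - 5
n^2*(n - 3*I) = n^3 - 3*I*n^2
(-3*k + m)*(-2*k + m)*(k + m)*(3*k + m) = 18*k^4 + 9*k^3*m - 11*k^2*m^2 - k*m^3 + m^4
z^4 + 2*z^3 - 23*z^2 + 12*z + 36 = (z - 3)*(z - 2)*(z + 1)*(z + 6)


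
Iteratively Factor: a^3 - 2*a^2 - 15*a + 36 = (a + 4)*(a^2 - 6*a + 9) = (a - 3)*(a + 4)*(a - 3)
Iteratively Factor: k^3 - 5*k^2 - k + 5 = (k - 1)*(k^2 - 4*k - 5) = (k - 1)*(k + 1)*(k - 5)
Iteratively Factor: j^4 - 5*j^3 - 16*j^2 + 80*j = (j - 5)*(j^3 - 16*j) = j*(j - 5)*(j^2 - 16) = j*(j - 5)*(j - 4)*(j + 4)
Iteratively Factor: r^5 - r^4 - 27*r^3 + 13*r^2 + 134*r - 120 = (r + 3)*(r^4 - 4*r^3 - 15*r^2 + 58*r - 40) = (r - 1)*(r + 3)*(r^3 - 3*r^2 - 18*r + 40) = (r - 5)*(r - 1)*(r + 3)*(r^2 + 2*r - 8) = (r - 5)*(r - 1)*(r + 3)*(r + 4)*(r - 2)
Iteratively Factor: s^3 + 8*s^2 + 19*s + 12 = (s + 3)*(s^2 + 5*s + 4) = (s + 1)*(s + 3)*(s + 4)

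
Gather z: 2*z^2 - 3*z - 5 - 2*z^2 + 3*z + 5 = 0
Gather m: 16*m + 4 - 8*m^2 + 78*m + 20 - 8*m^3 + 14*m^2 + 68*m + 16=-8*m^3 + 6*m^2 + 162*m + 40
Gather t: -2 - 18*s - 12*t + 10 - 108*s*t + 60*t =-18*s + t*(48 - 108*s) + 8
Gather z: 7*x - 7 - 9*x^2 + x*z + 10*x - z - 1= -9*x^2 + 17*x + z*(x - 1) - 8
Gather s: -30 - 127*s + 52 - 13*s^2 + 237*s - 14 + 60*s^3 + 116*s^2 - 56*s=60*s^3 + 103*s^2 + 54*s + 8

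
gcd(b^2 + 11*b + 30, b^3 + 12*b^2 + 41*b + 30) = b^2 + 11*b + 30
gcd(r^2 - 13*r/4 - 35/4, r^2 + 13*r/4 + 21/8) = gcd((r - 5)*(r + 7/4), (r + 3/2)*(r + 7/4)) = r + 7/4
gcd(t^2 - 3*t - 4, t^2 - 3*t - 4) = t^2 - 3*t - 4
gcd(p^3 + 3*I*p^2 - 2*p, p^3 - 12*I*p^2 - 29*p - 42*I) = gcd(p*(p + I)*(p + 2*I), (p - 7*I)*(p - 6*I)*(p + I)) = p + I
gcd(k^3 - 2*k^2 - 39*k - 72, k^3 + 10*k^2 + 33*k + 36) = k^2 + 6*k + 9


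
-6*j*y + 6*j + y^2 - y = (-6*j + y)*(y - 1)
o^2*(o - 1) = o^3 - o^2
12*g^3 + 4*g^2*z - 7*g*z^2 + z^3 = (-6*g + z)*(-2*g + z)*(g + z)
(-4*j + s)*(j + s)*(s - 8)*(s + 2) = -4*j^2*s^2 + 24*j^2*s + 64*j^2 - 3*j*s^3 + 18*j*s^2 + 48*j*s + s^4 - 6*s^3 - 16*s^2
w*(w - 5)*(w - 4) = w^3 - 9*w^2 + 20*w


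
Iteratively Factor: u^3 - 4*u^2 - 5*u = (u + 1)*(u^2 - 5*u) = u*(u + 1)*(u - 5)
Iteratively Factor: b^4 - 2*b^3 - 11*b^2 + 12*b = (b - 1)*(b^3 - b^2 - 12*b) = (b - 4)*(b - 1)*(b^2 + 3*b) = b*(b - 4)*(b - 1)*(b + 3)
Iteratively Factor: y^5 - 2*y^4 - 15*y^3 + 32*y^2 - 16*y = (y)*(y^4 - 2*y^3 - 15*y^2 + 32*y - 16) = y*(y - 1)*(y^3 - y^2 - 16*y + 16) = y*(y - 4)*(y - 1)*(y^2 + 3*y - 4) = y*(y - 4)*(y - 1)^2*(y + 4)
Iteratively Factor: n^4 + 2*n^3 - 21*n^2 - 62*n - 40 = (n - 5)*(n^3 + 7*n^2 + 14*n + 8) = (n - 5)*(n + 1)*(n^2 + 6*n + 8) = (n - 5)*(n + 1)*(n + 2)*(n + 4)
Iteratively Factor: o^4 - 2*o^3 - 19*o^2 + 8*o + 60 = (o + 3)*(o^3 - 5*o^2 - 4*o + 20) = (o - 5)*(o + 3)*(o^2 - 4) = (o - 5)*(o + 2)*(o + 3)*(o - 2)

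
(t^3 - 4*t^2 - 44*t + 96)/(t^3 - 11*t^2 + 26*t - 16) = (t + 6)/(t - 1)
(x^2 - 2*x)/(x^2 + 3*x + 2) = x*(x - 2)/(x^2 + 3*x + 2)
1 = 1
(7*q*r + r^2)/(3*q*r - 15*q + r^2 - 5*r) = r*(7*q + r)/(3*q*r - 15*q + r^2 - 5*r)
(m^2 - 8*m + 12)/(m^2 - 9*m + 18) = (m - 2)/(m - 3)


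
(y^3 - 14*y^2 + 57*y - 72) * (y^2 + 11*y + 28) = y^5 - 3*y^4 - 69*y^3 + 163*y^2 + 804*y - 2016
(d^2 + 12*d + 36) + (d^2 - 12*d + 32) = 2*d^2 + 68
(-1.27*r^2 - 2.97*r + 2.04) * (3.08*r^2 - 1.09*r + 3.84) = -3.9116*r^4 - 7.7633*r^3 + 4.6437*r^2 - 13.6284*r + 7.8336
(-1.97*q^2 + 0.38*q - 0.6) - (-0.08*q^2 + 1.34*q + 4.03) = -1.89*q^2 - 0.96*q - 4.63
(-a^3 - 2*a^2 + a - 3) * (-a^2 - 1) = a^5 + 2*a^4 + 5*a^2 - a + 3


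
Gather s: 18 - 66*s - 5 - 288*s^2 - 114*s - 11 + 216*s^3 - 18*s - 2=216*s^3 - 288*s^2 - 198*s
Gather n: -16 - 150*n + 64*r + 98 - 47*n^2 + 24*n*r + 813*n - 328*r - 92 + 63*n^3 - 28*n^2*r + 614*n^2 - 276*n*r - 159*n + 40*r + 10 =63*n^3 + n^2*(567 - 28*r) + n*(504 - 252*r) - 224*r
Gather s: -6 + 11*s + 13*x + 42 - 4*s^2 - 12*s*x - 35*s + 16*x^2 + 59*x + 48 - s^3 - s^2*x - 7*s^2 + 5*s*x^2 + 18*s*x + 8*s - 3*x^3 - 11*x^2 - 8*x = -s^3 + s^2*(-x - 11) + s*(5*x^2 + 6*x - 16) - 3*x^3 + 5*x^2 + 64*x + 84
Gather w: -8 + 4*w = 4*w - 8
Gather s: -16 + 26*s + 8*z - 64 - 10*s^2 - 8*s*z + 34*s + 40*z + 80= -10*s^2 + s*(60 - 8*z) + 48*z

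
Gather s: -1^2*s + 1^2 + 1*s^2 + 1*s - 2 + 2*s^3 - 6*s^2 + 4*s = 2*s^3 - 5*s^2 + 4*s - 1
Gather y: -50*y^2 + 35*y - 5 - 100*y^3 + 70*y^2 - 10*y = -100*y^3 + 20*y^2 + 25*y - 5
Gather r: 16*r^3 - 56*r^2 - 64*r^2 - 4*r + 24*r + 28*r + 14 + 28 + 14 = 16*r^3 - 120*r^2 + 48*r + 56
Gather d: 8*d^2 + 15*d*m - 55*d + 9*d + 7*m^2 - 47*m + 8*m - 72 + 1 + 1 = 8*d^2 + d*(15*m - 46) + 7*m^2 - 39*m - 70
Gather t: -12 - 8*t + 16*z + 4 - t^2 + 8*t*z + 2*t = -t^2 + t*(8*z - 6) + 16*z - 8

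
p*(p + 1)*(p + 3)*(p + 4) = p^4 + 8*p^3 + 19*p^2 + 12*p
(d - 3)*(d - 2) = d^2 - 5*d + 6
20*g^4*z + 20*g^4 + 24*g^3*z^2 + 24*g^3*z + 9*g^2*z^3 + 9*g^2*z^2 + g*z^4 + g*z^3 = (2*g + z)^2*(5*g + z)*(g*z + g)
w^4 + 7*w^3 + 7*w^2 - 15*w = w*(w - 1)*(w + 3)*(w + 5)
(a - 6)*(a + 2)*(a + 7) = a^3 + 3*a^2 - 40*a - 84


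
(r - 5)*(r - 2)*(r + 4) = r^3 - 3*r^2 - 18*r + 40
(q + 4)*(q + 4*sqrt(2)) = q^2 + 4*q + 4*sqrt(2)*q + 16*sqrt(2)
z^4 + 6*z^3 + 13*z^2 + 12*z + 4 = (z + 1)^2*(z + 2)^2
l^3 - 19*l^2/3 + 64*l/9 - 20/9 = (l - 5)*(l - 2/3)^2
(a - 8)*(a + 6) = a^2 - 2*a - 48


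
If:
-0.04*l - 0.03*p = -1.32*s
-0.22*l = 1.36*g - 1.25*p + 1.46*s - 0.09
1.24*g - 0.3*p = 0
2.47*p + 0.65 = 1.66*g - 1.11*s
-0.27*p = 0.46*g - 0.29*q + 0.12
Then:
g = -0.07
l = -0.67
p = -0.30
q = 0.02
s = -0.03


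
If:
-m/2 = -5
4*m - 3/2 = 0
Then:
No Solution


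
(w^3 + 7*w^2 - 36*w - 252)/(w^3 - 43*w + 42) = (w + 6)/(w - 1)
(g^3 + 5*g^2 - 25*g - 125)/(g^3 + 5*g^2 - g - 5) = (g^2 - 25)/(g^2 - 1)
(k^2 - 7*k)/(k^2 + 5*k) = (k - 7)/(k + 5)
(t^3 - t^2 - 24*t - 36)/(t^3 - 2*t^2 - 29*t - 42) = (t - 6)/(t - 7)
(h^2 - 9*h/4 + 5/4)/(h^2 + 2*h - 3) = (h - 5/4)/(h + 3)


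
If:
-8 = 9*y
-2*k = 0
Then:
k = 0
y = -8/9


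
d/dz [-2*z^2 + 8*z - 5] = 8 - 4*z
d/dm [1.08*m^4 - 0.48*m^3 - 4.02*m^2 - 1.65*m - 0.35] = 4.32*m^3 - 1.44*m^2 - 8.04*m - 1.65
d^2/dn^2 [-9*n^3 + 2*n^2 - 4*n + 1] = 4 - 54*n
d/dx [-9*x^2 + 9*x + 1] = 9 - 18*x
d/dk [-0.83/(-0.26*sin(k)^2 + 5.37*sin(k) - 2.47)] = (4.4571 - 0.4316*sin(k))*cos(k)/(0.26*sin(k)^2 - 5.37*sin(k) + 2.47)^2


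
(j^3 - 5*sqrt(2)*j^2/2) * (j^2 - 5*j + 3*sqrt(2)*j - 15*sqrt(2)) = j^5 - 5*j^4 + sqrt(2)*j^4/2 - 15*j^3 - 5*sqrt(2)*j^3/2 + 75*j^2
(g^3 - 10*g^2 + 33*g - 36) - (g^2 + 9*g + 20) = g^3 - 11*g^2 + 24*g - 56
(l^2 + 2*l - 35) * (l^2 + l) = l^4 + 3*l^3 - 33*l^2 - 35*l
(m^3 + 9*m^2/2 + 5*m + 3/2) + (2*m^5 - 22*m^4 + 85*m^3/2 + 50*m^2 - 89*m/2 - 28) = 2*m^5 - 22*m^4 + 87*m^3/2 + 109*m^2/2 - 79*m/2 - 53/2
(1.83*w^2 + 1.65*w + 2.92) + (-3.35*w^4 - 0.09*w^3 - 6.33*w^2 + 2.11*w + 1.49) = -3.35*w^4 - 0.09*w^3 - 4.5*w^2 + 3.76*w + 4.41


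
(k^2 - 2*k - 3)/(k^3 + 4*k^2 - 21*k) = (k + 1)/(k*(k + 7))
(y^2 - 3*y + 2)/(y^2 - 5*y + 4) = (y - 2)/(y - 4)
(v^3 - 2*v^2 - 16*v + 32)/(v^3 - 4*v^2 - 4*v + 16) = (v + 4)/(v + 2)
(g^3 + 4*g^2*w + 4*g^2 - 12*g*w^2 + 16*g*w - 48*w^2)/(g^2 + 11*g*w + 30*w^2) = (g^2 - 2*g*w + 4*g - 8*w)/(g + 5*w)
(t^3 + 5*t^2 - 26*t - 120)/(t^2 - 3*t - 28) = (t^2 + t - 30)/(t - 7)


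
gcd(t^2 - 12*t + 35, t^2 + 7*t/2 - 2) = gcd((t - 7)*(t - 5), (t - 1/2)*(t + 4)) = 1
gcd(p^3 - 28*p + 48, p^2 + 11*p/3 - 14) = p + 6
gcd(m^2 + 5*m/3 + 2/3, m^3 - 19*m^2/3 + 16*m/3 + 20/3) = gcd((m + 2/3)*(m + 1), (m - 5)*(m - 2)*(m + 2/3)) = m + 2/3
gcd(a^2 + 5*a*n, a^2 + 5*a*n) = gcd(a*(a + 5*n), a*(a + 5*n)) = a^2 + 5*a*n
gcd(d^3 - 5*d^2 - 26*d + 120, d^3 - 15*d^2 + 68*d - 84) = d - 6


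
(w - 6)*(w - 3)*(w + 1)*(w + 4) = w^4 - 4*w^3 - 23*w^2 + 54*w + 72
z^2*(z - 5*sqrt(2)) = z^3 - 5*sqrt(2)*z^2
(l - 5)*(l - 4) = l^2 - 9*l + 20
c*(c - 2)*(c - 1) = c^3 - 3*c^2 + 2*c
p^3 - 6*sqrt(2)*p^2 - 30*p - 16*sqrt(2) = (p - 8*sqrt(2))*(p + sqrt(2))^2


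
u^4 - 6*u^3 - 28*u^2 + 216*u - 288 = (u - 6)*(u - 4)*(u - 2)*(u + 6)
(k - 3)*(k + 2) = k^2 - k - 6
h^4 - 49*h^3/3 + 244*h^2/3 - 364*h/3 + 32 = (h - 8)*(h - 6)*(h - 2)*(h - 1/3)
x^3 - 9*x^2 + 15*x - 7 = (x - 7)*(x - 1)^2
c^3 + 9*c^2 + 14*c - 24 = (c - 1)*(c + 4)*(c + 6)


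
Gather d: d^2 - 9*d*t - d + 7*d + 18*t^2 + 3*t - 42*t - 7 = d^2 + d*(6 - 9*t) + 18*t^2 - 39*t - 7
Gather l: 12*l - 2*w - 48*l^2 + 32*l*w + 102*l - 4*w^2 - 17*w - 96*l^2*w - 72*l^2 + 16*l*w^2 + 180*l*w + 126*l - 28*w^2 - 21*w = l^2*(-96*w - 120) + l*(16*w^2 + 212*w + 240) - 32*w^2 - 40*w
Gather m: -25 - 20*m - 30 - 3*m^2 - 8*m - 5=-3*m^2 - 28*m - 60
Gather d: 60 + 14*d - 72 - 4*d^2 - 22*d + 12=-4*d^2 - 8*d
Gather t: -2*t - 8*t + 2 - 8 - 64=-10*t - 70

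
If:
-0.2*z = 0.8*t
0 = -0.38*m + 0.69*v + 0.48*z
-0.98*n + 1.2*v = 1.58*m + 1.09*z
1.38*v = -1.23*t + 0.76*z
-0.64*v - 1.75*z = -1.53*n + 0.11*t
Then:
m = 0.00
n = 0.00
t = 0.00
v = 0.00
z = 0.00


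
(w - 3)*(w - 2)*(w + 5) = w^3 - 19*w + 30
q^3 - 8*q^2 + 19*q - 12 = (q - 4)*(q - 3)*(q - 1)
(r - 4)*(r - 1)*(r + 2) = r^3 - 3*r^2 - 6*r + 8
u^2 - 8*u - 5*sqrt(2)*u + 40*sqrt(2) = (u - 8)*(u - 5*sqrt(2))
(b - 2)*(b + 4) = b^2 + 2*b - 8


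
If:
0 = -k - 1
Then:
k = -1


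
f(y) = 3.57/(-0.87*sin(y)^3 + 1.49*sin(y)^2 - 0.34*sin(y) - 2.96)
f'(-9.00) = -1.04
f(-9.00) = -1.42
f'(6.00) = 0.63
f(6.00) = -1.31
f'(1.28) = -0.02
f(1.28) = -1.33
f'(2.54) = 0.19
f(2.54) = -1.26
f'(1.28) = -0.02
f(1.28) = -1.33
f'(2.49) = 0.18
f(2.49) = -1.27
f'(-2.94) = -0.46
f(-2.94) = -1.26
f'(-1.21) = 17.46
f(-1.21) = -5.71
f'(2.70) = 0.18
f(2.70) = -1.23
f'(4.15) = -7.73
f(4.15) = -3.31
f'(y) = 3.57*(2.61*sin(y)^2*cos(y) - 2.98*sin(y)*cos(y) + 0.34*cos(y))/(-0.87*sin(y)^3 + 1.49*sin(y)^2 - 0.34*sin(y) - 2.96)^2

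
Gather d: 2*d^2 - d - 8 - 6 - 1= 2*d^2 - d - 15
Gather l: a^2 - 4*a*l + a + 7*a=a^2 - 4*a*l + 8*a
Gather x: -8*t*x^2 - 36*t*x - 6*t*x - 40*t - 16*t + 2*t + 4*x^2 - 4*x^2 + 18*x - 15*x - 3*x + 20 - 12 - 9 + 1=-8*t*x^2 - 42*t*x - 54*t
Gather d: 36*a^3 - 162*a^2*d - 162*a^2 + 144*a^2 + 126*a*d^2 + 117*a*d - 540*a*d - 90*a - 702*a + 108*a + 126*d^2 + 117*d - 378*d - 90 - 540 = 36*a^3 - 18*a^2 - 684*a + d^2*(126*a + 126) + d*(-162*a^2 - 423*a - 261) - 630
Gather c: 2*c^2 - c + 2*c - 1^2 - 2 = 2*c^2 + c - 3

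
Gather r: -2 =-2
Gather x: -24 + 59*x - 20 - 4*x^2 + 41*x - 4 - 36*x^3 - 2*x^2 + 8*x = -36*x^3 - 6*x^2 + 108*x - 48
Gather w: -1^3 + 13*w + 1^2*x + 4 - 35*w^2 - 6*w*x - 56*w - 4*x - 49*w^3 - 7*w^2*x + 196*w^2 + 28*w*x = -49*w^3 + w^2*(161 - 7*x) + w*(22*x - 43) - 3*x + 3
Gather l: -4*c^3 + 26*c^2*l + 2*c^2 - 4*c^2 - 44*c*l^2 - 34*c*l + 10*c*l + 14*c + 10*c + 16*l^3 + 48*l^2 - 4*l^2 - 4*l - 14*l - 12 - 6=-4*c^3 - 2*c^2 + 24*c + 16*l^3 + l^2*(44 - 44*c) + l*(26*c^2 - 24*c - 18) - 18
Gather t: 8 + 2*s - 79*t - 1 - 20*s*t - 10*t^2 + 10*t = 2*s - 10*t^2 + t*(-20*s - 69) + 7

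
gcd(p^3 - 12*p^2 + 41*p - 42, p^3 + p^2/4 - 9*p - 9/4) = p - 3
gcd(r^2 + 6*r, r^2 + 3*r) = r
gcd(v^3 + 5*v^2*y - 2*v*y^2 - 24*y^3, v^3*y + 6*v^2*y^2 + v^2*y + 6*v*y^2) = 1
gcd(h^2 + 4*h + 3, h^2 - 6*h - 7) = h + 1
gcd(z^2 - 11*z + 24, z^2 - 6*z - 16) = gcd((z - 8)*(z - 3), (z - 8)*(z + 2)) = z - 8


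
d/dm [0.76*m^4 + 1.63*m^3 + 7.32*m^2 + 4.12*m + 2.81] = 3.04*m^3 + 4.89*m^2 + 14.64*m + 4.12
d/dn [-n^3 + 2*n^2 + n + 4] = -3*n^2 + 4*n + 1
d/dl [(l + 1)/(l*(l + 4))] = (-l^2 - 2*l - 4)/(l^2*(l^2 + 8*l + 16))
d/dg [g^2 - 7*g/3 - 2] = 2*g - 7/3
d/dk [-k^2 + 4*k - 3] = 4 - 2*k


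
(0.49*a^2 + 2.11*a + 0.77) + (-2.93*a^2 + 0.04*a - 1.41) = -2.44*a^2 + 2.15*a - 0.64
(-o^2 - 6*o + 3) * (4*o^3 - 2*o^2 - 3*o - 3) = -4*o^5 - 22*o^4 + 27*o^3 + 15*o^2 + 9*o - 9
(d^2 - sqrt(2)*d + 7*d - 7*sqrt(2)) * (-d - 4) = -d^3 - 11*d^2 + sqrt(2)*d^2 - 28*d + 11*sqrt(2)*d + 28*sqrt(2)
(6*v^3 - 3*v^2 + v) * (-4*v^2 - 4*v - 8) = -24*v^5 - 12*v^4 - 40*v^3 + 20*v^2 - 8*v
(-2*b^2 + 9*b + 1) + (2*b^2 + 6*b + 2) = 15*b + 3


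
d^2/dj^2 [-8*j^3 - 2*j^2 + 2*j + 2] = -48*j - 4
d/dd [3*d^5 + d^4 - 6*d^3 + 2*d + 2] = 15*d^4 + 4*d^3 - 18*d^2 + 2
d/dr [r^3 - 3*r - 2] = 3*r^2 - 3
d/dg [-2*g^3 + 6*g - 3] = 6 - 6*g^2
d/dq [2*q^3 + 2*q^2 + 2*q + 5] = 6*q^2 + 4*q + 2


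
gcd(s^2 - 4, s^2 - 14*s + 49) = 1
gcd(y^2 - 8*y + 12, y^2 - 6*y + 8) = y - 2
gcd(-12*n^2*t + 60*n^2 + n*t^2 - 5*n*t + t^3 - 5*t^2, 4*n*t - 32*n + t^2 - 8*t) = 4*n + t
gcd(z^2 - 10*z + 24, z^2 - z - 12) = z - 4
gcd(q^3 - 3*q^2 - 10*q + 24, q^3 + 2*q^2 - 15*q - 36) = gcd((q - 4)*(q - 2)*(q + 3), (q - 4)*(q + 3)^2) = q^2 - q - 12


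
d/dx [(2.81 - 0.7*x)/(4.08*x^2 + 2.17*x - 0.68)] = (2.856*x^2 - 22.9296*x - 5.6217)/(16.6464*x^4 + 17.7072*x^3 - 0.839900000000001*x^2 - 2.9512*x + 0.4624)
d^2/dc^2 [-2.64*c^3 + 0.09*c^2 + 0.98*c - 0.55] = 0.18 - 15.84*c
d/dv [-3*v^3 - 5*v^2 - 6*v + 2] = -9*v^2 - 10*v - 6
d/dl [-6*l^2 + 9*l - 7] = 9 - 12*l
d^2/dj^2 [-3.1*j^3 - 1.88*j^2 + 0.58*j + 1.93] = -18.6*j - 3.76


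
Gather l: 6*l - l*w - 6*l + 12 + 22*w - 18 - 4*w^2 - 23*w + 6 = -l*w - 4*w^2 - w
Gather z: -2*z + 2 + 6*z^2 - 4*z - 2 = 6*z^2 - 6*z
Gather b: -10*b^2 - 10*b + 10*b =-10*b^2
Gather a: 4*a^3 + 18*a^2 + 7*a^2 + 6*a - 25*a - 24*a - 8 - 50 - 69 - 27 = 4*a^3 + 25*a^2 - 43*a - 154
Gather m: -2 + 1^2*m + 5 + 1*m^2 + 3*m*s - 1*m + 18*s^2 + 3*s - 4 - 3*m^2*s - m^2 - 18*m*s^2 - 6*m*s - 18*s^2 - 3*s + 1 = -3*m^2*s + m*(-18*s^2 - 3*s)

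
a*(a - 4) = a^2 - 4*a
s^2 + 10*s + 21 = (s + 3)*(s + 7)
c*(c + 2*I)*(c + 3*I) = c^3 + 5*I*c^2 - 6*c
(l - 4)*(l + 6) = l^2 + 2*l - 24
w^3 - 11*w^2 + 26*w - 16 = (w - 8)*(w - 2)*(w - 1)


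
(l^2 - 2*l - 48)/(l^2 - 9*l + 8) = (l + 6)/(l - 1)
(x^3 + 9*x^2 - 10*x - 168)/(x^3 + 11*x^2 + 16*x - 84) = (x - 4)/(x - 2)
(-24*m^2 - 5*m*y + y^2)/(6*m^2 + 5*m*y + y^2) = (-8*m + y)/(2*m + y)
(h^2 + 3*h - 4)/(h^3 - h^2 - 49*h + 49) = (h + 4)/(h^2 - 49)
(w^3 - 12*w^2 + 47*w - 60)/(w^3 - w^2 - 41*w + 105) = (w - 4)/(w + 7)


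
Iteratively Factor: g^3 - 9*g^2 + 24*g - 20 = (g - 2)*(g^2 - 7*g + 10) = (g - 5)*(g - 2)*(g - 2)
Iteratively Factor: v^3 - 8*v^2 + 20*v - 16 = (v - 2)*(v^2 - 6*v + 8) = (v - 4)*(v - 2)*(v - 2)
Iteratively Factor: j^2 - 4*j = (j - 4)*(j)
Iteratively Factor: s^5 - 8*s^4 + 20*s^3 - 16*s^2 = (s - 4)*(s^4 - 4*s^3 + 4*s^2) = (s - 4)*(s - 2)*(s^3 - 2*s^2) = (s - 4)*(s - 2)^2*(s^2) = s*(s - 4)*(s - 2)^2*(s)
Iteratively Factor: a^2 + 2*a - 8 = (a - 2)*(a + 4)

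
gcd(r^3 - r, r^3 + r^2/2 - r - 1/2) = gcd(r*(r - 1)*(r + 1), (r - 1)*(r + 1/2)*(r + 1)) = r^2 - 1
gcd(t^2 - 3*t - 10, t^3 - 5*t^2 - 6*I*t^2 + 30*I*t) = t - 5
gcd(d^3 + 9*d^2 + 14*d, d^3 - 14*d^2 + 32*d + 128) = d + 2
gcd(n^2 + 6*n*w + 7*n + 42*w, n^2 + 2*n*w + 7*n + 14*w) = n + 7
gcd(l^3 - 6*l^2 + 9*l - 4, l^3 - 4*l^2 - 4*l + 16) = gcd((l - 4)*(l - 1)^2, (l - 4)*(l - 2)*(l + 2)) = l - 4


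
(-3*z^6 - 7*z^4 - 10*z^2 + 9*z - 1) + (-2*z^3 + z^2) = -3*z^6 - 7*z^4 - 2*z^3 - 9*z^2 + 9*z - 1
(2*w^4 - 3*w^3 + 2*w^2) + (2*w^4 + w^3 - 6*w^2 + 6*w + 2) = 4*w^4 - 2*w^3 - 4*w^2 + 6*w + 2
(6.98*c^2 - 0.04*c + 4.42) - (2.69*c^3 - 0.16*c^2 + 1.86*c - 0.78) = -2.69*c^3 + 7.14*c^2 - 1.9*c + 5.2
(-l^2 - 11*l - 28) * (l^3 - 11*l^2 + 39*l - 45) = -l^5 + 54*l^3 - 76*l^2 - 597*l + 1260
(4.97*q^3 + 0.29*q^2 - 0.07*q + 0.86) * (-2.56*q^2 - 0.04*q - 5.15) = -12.7232*q^5 - 0.9412*q^4 - 25.4279*q^3 - 3.6923*q^2 + 0.3261*q - 4.429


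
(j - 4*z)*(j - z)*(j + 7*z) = j^3 + 2*j^2*z - 31*j*z^2 + 28*z^3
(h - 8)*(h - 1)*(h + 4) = h^3 - 5*h^2 - 28*h + 32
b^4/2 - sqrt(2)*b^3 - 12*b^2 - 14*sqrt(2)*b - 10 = (b/2 + sqrt(2)/2)*(b - 5*sqrt(2))*(b + sqrt(2))^2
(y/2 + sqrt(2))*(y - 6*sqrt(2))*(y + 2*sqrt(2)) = y^3/2 - sqrt(2)*y^2 - 20*y - 24*sqrt(2)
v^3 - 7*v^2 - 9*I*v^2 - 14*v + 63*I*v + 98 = (v - 7)*(v - 7*I)*(v - 2*I)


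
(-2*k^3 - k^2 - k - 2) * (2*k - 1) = -4*k^4 - k^2 - 3*k + 2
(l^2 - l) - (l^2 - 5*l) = 4*l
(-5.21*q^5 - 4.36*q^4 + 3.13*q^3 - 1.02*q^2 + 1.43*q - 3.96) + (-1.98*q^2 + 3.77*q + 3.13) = -5.21*q^5 - 4.36*q^4 + 3.13*q^3 - 3.0*q^2 + 5.2*q - 0.83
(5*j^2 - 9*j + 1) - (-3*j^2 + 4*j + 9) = 8*j^2 - 13*j - 8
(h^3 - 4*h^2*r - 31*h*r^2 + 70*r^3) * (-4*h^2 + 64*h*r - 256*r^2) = -4*h^5 + 80*h^4*r - 388*h^3*r^2 - 1240*h^2*r^3 + 12416*h*r^4 - 17920*r^5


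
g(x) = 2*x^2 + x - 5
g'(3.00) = 13.00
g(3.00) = 16.00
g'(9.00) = 37.00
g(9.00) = 166.00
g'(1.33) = 6.32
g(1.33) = -0.13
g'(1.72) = 7.88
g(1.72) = 2.64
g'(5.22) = 21.88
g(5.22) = 54.72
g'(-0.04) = 0.84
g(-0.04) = -5.04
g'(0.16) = 1.64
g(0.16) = -4.79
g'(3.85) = 16.40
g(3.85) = 28.50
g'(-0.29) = -0.16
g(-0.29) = -5.12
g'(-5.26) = -20.04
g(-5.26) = 45.08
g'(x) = 4*x + 1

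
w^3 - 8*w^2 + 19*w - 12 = (w - 4)*(w - 3)*(w - 1)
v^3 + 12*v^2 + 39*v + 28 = (v + 1)*(v + 4)*(v + 7)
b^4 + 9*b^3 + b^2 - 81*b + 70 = (b - 2)*(b - 1)*(b + 5)*(b + 7)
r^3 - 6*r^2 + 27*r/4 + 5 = (r - 4)*(r - 5/2)*(r + 1/2)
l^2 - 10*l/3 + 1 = (l - 3)*(l - 1/3)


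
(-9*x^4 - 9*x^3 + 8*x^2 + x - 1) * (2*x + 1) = -18*x^5 - 27*x^4 + 7*x^3 + 10*x^2 - x - 1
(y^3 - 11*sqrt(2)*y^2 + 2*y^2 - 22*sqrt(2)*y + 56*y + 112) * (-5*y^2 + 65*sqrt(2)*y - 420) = -5*y^5 - 10*y^4 + 120*sqrt(2)*y^4 - 2130*y^3 + 240*sqrt(2)*y^3 - 4260*y^2 + 8260*sqrt(2)*y^2 - 23520*y + 16520*sqrt(2)*y - 47040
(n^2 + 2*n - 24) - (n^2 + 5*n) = -3*n - 24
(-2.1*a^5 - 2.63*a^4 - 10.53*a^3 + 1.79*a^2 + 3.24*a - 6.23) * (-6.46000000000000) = 13.566*a^5 + 16.9898*a^4 + 68.0238*a^3 - 11.5634*a^2 - 20.9304*a + 40.2458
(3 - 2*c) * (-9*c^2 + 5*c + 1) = 18*c^3 - 37*c^2 + 13*c + 3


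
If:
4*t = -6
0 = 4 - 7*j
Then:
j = 4/7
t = -3/2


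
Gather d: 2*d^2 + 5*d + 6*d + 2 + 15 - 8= 2*d^2 + 11*d + 9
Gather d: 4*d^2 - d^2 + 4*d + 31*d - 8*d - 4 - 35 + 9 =3*d^2 + 27*d - 30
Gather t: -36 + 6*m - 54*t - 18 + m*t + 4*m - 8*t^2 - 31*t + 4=10*m - 8*t^2 + t*(m - 85) - 50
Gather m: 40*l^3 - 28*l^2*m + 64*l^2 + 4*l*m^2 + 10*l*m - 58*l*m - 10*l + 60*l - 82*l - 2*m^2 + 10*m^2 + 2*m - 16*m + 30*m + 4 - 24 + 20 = 40*l^3 + 64*l^2 - 32*l + m^2*(4*l + 8) + m*(-28*l^2 - 48*l + 16)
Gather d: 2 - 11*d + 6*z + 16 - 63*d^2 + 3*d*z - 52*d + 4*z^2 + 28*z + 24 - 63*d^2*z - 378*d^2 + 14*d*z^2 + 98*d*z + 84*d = d^2*(-63*z - 441) + d*(14*z^2 + 101*z + 21) + 4*z^2 + 34*z + 42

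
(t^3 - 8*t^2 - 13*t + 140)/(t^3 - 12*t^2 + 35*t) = (t + 4)/t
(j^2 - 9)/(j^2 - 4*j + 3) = (j + 3)/(j - 1)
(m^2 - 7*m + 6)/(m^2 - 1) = (m - 6)/(m + 1)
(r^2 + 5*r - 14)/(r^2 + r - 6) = (r + 7)/(r + 3)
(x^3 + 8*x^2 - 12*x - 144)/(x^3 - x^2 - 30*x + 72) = (x + 6)/(x - 3)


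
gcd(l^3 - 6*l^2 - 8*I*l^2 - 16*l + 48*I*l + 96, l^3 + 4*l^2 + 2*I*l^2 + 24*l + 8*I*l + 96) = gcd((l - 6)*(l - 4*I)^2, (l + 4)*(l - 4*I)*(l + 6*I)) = l - 4*I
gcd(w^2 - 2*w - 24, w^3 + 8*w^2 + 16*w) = w + 4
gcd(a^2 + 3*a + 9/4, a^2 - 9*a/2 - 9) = a + 3/2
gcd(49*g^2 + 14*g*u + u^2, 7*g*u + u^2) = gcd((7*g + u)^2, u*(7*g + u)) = 7*g + u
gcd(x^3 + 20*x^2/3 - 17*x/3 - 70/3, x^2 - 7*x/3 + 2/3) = x - 2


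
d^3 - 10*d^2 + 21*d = d*(d - 7)*(d - 3)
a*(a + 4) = a^2 + 4*a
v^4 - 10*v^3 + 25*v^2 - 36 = (v - 6)*(v - 3)*(v - 2)*(v + 1)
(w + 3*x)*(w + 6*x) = w^2 + 9*w*x + 18*x^2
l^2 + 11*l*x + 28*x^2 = (l + 4*x)*(l + 7*x)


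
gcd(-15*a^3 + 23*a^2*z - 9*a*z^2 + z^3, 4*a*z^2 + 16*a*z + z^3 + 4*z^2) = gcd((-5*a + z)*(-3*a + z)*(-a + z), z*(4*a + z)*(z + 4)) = 1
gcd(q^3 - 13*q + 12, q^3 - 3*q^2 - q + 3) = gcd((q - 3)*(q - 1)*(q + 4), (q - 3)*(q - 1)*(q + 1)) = q^2 - 4*q + 3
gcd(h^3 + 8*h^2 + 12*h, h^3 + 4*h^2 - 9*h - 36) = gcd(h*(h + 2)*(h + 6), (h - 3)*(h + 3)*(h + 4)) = 1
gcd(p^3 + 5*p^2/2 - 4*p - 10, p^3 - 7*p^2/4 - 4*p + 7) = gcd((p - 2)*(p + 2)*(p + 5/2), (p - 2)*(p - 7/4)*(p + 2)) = p^2 - 4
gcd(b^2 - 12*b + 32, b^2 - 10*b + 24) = b - 4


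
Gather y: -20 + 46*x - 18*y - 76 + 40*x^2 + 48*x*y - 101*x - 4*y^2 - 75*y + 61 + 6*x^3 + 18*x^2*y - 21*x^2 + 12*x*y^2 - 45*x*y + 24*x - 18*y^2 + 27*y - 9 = 6*x^3 + 19*x^2 - 31*x + y^2*(12*x - 22) + y*(18*x^2 + 3*x - 66) - 44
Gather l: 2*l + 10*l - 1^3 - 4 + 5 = 12*l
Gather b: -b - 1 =-b - 1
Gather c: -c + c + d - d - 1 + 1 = 0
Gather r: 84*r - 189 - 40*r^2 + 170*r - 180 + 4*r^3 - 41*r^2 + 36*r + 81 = 4*r^3 - 81*r^2 + 290*r - 288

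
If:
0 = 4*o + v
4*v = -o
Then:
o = 0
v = 0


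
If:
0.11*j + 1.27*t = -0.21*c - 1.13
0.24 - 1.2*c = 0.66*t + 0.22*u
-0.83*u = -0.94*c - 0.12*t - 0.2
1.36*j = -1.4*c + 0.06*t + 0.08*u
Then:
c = 0.57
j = -0.59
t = -0.93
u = 0.76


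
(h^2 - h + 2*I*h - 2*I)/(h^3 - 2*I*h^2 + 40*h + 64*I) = (h - 1)/(h^2 - 4*I*h + 32)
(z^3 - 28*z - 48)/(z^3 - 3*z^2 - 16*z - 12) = (z + 4)/(z + 1)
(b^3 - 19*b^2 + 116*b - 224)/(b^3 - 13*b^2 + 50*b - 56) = (b - 8)/(b - 2)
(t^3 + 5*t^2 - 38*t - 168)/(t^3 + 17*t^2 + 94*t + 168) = (t - 6)/(t + 6)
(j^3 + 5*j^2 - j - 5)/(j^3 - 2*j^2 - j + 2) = (j + 5)/(j - 2)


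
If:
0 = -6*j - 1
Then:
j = -1/6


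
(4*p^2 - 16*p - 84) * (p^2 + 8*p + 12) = 4*p^4 + 16*p^3 - 164*p^2 - 864*p - 1008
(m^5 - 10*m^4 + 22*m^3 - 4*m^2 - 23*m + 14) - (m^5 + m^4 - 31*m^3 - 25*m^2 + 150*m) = -11*m^4 + 53*m^3 + 21*m^2 - 173*m + 14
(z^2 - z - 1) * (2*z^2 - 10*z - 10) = 2*z^4 - 12*z^3 - 2*z^2 + 20*z + 10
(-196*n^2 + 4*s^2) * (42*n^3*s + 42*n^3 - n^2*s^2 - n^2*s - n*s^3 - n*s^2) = -8232*n^5*s - 8232*n^5 + 196*n^4*s^2 + 196*n^4*s + 364*n^3*s^3 + 364*n^3*s^2 - 4*n^2*s^4 - 4*n^2*s^3 - 4*n*s^5 - 4*n*s^4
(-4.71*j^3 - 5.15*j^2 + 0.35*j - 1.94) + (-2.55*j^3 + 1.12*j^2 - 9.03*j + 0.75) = -7.26*j^3 - 4.03*j^2 - 8.68*j - 1.19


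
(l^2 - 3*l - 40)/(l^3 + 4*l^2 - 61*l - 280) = 1/(l + 7)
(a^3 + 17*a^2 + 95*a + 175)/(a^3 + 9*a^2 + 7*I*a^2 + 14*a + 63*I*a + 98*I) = (a^2 + 10*a + 25)/(a^2 + a*(2 + 7*I) + 14*I)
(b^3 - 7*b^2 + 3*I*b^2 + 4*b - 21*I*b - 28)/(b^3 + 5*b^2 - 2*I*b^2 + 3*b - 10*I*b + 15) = (b^3 + b^2*(-7 + 3*I) + b*(4 - 21*I) - 28)/(b^3 + b^2*(5 - 2*I) + b*(3 - 10*I) + 15)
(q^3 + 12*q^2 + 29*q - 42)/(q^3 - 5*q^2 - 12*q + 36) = (q^3 + 12*q^2 + 29*q - 42)/(q^3 - 5*q^2 - 12*q + 36)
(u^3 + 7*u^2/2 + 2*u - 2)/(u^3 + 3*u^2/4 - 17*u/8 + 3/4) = 4*(u + 2)/(4*u - 3)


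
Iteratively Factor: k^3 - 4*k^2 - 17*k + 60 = (k - 5)*(k^2 + k - 12) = (k - 5)*(k + 4)*(k - 3)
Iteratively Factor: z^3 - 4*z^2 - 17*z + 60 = (z - 3)*(z^2 - z - 20) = (z - 5)*(z - 3)*(z + 4)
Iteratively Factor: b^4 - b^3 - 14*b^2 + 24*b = (b - 2)*(b^3 + b^2 - 12*b) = b*(b - 2)*(b^2 + b - 12) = b*(b - 2)*(b + 4)*(b - 3)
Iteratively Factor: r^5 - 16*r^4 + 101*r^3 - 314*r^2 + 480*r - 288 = (r - 2)*(r^4 - 14*r^3 + 73*r^2 - 168*r + 144) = (r - 3)*(r - 2)*(r^3 - 11*r^2 + 40*r - 48) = (r - 4)*(r - 3)*(r - 2)*(r^2 - 7*r + 12) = (r - 4)*(r - 3)^2*(r - 2)*(r - 4)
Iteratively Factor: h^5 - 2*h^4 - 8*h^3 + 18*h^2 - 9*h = (h)*(h^4 - 2*h^3 - 8*h^2 + 18*h - 9) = h*(h - 1)*(h^3 - h^2 - 9*h + 9) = h*(h - 1)*(h + 3)*(h^2 - 4*h + 3) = h*(h - 3)*(h - 1)*(h + 3)*(h - 1)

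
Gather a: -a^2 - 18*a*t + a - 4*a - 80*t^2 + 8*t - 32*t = -a^2 + a*(-18*t - 3) - 80*t^2 - 24*t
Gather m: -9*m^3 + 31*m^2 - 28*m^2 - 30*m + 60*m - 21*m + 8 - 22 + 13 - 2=-9*m^3 + 3*m^2 + 9*m - 3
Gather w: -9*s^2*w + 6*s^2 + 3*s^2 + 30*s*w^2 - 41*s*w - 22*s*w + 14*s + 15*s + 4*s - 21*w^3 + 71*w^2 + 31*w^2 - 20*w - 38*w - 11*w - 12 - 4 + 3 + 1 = 9*s^2 + 33*s - 21*w^3 + w^2*(30*s + 102) + w*(-9*s^2 - 63*s - 69) - 12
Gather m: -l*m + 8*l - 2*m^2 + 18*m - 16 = 8*l - 2*m^2 + m*(18 - l) - 16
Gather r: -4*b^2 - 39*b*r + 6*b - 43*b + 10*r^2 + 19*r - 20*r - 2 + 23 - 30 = -4*b^2 - 37*b + 10*r^2 + r*(-39*b - 1) - 9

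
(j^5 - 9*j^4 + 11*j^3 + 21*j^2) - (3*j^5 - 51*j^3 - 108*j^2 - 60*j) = -2*j^5 - 9*j^4 + 62*j^3 + 129*j^2 + 60*j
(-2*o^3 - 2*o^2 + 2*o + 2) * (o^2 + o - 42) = -2*o^5 - 4*o^4 + 84*o^3 + 88*o^2 - 82*o - 84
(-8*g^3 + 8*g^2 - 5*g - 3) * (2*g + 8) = -16*g^4 - 48*g^3 + 54*g^2 - 46*g - 24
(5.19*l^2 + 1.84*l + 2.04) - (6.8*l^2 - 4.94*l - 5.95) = -1.61*l^2 + 6.78*l + 7.99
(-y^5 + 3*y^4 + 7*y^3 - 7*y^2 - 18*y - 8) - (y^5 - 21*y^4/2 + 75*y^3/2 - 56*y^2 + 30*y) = -2*y^5 + 27*y^4/2 - 61*y^3/2 + 49*y^2 - 48*y - 8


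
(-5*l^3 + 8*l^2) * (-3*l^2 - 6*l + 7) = 15*l^5 + 6*l^4 - 83*l^3 + 56*l^2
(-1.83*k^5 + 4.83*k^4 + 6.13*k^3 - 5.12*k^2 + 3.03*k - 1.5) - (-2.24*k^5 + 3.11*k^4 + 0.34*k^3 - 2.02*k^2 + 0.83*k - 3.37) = 0.41*k^5 + 1.72*k^4 + 5.79*k^3 - 3.1*k^2 + 2.2*k + 1.87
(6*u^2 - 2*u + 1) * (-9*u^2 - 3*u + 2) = -54*u^4 + 9*u^2 - 7*u + 2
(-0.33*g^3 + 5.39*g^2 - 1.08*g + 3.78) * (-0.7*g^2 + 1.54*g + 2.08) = 0.231*g^5 - 4.2812*g^4 + 8.3702*g^3 + 6.902*g^2 + 3.5748*g + 7.8624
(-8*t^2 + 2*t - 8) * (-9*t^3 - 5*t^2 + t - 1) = 72*t^5 + 22*t^4 + 54*t^3 + 50*t^2 - 10*t + 8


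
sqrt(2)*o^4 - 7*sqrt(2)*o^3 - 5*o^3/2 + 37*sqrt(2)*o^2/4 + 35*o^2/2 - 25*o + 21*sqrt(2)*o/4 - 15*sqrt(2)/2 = (o - 5)*(o - 2)*(o - 3*sqrt(2)/2)*(sqrt(2)*o + 1/2)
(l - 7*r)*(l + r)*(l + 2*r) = l^3 - 4*l^2*r - 19*l*r^2 - 14*r^3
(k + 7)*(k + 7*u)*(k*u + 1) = k^3*u + 7*k^2*u^2 + 7*k^2*u + k^2 + 49*k*u^2 + 7*k*u + 7*k + 49*u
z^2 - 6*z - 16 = (z - 8)*(z + 2)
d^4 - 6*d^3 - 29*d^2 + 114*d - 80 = (d - 8)*(d - 2)*(d - 1)*(d + 5)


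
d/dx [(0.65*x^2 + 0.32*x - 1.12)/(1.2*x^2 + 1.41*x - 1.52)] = (0.5325*x^2 + 0.712*x + 1.0928)/(1.44*x^4 + 3.384*x^3 - 1.6599*x^2 - 4.2864*x + 2.3104)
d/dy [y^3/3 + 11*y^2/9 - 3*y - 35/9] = y^2 + 22*y/9 - 3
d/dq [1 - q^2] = -2*q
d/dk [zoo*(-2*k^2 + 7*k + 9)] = zoo*(k + 1)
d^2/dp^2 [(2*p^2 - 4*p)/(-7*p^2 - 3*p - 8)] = 28*(17*p^3 + 24*p^2 - 48*p - 16)/(343*p^6 + 441*p^5 + 1365*p^4 + 1035*p^3 + 1560*p^2 + 576*p + 512)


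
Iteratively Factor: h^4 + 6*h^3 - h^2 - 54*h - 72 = (h + 3)*(h^3 + 3*h^2 - 10*h - 24) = (h - 3)*(h + 3)*(h^2 + 6*h + 8) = (h - 3)*(h + 2)*(h + 3)*(h + 4)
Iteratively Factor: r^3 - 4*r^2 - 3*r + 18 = (r - 3)*(r^2 - r - 6) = (r - 3)^2*(r + 2)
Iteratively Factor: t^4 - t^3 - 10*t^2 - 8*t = (t + 2)*(t^3 - 3*t^2 - 4*t) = (t - 4)*(t + 2)*(t^2 + t) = (t - 4)*(t + 1)*(t + 2)*(t)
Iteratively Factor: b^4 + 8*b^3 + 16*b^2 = (b + 4)*(b^3 + 4*b^2) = (b + 4)^2*(b^2) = b*(b + 4)^2*(b)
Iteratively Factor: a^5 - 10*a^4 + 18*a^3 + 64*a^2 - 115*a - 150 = (a - 5)*(a^4 - 5*a^3 - 7*a^2 + 29*a + 30) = (a - 5)*(a + 2)*(a^3 - 7*a^2 + 7*a + 15) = (a - 5)*(a + 1)*(a + 2)*(a^2 - 8*a + 15) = (a - 5)^2*(a + 1)*(a + 2)*(a - 3)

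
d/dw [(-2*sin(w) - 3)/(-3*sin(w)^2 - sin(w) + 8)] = (-18*sin(w) + 3*cos(2*w) - 22)*cos(w)/(3*sin(w)^2 + sin(w) - 8)^2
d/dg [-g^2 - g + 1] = -2*g - 1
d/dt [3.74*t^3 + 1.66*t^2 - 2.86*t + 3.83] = 11.22*t^2 + 3.32*t - 2.86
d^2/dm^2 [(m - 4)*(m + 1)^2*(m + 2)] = 12*m^2 - 22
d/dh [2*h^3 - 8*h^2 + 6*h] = 6*h^2 - 16*h + 6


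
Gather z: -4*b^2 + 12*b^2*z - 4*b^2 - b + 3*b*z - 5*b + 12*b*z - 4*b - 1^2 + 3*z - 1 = -8*b^2 - 10*b + z*(12*b^2 + 15*b + 3) - 2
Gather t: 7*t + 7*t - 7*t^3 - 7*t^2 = -7*t^3 - 7*t^2 + 14*t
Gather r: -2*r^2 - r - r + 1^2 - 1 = -2*r^2 - 2*r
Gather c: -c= -c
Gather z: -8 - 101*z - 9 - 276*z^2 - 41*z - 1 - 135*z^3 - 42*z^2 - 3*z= -135*z^3 - 318*z^2 - 145*z - 18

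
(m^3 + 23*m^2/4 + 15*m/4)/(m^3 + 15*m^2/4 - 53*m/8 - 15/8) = 2*m*(4*m + 3)/(8*m^2 - 10*m - 3)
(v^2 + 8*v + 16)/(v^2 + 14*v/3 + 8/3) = 3*(v + 4)/(3*v + 2)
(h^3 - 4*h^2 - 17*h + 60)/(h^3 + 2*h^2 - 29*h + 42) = (h^2 - h - 20)/(h^2 + 5*h - 14)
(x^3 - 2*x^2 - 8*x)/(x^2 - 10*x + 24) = x*(x + 2)/(x - 6)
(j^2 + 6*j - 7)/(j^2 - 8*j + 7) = (j + 7)/(j - 7)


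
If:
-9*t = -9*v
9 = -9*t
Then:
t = -1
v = -1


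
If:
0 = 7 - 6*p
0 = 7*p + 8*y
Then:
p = 7/6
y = -49/48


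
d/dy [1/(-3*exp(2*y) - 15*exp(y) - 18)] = (2*exp(y) + 5)*exp(y)/(3*(exp(2*y) + 5*exp(y) + 6)^2)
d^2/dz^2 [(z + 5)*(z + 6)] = 2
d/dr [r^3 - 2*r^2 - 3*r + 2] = 3*r^2 - 4*r - 3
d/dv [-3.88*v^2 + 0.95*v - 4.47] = 0.95 - 7.76*v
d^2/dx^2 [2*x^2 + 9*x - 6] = 4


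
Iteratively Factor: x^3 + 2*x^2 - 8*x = (x)*(x^2 + 2*x - 8) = x*(x + 4)*(x - 2)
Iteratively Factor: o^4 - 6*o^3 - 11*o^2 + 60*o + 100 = (o + 2)*(o^3 - 8*o^2 + 5*o + 50) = (o - 5)*(o + 2)*(o^2 - 3*o - 10) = (o - 5)*(o + 2)^2*(o - 5)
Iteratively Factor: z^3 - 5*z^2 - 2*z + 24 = (z + 2)*(z^2 - 7*z + 12) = (z - 4)*(z + 2)*(z - 3)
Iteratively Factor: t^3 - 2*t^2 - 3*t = (t)*(t^2 - 2*t - 3) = t*(t - 3)*(t + 1)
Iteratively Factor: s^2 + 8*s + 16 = (s + 4)*(s + 4)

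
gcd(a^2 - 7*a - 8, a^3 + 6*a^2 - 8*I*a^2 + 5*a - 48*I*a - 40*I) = a + 1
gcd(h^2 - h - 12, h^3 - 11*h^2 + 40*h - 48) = h - 4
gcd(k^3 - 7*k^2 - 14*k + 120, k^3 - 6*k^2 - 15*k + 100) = k^2 - k - 20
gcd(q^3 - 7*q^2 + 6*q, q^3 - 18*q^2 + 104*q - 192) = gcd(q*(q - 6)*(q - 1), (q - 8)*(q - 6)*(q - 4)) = q - 6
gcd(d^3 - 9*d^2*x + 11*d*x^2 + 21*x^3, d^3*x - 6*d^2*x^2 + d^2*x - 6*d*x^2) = 1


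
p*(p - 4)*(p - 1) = p^3 - 5*p^2 + 4*p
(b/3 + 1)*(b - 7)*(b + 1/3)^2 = b^4/3 - 10*b^3/9 - 212*b^2/27 - 130*b/27 - 7/9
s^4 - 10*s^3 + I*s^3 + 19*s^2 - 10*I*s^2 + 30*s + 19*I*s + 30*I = (s - 6)*(s - 5)*(s + 1)*(s + I)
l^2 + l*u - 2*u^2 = (l - u)*(l + 2*u)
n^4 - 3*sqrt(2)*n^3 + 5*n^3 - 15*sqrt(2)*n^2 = n^2*(n + 5)*(n - 3*sqrt(2))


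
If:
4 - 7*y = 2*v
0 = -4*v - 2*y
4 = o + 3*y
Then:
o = 2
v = -1/3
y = 2/3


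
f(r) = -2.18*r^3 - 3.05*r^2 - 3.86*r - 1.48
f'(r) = -6.54*r^2 - 6.1*r - 3.86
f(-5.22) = 245.64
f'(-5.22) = -150.22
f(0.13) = -2.04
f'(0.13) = -4.76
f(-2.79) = 32.89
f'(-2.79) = -37.75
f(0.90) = -9.01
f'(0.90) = -14.65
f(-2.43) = 21.17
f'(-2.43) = -27.66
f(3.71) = -169.10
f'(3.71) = -116.51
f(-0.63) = 0.29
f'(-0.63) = -2.61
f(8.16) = -1420.54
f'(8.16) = -489.11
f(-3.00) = 41.51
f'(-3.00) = -44.42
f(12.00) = -4254.04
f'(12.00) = -1018.82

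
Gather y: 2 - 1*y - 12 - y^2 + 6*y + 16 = -y^2 + 5*y + 6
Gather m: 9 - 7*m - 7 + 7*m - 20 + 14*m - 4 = 14*m - 22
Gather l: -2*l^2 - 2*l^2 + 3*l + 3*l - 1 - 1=-4*l^2 + 6*l - 2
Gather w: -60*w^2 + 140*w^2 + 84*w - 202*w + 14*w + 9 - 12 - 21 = 80*w^2 - 104*w - 24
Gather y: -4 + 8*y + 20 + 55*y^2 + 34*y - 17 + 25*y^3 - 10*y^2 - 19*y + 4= 25*y^3 + 45*y^2 + 23*y + 3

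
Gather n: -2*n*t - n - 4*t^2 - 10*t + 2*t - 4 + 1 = n*(-2*t - 1) - 4*t^2 - 8*t - 3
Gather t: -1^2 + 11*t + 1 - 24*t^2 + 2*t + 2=-24*t^2 + 13*t + 2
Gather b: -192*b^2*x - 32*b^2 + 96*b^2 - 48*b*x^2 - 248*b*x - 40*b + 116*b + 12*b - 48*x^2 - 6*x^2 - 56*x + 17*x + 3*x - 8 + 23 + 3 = b^2*(64 - 192*x) + b*(-48*x^2 - 248*x + 88) - 54*x^2 - 36*x + 18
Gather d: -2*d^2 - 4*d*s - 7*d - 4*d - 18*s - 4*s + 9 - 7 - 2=-2*d^2 + d*(-4*s - 11) - 22*s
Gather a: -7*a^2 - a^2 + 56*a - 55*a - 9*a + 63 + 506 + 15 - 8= -8*a^2 - 8*a + 576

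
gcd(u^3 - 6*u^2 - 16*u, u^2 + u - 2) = u + 2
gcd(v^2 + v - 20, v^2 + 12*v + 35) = v + 5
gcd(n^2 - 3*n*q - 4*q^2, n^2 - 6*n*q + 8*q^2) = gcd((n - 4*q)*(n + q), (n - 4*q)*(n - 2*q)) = -n + 4*q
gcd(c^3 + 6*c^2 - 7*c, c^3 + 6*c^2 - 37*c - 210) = c + 7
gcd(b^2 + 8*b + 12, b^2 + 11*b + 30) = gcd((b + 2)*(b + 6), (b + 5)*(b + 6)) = b + 6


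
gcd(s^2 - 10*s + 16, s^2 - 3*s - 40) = s - 8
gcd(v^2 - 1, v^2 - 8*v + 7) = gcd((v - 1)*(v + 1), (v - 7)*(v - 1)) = v - 1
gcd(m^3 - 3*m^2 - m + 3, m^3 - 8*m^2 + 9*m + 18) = m^2 - 2*m - 3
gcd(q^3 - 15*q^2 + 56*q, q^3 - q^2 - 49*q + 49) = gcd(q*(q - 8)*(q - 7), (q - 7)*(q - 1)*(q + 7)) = q - 7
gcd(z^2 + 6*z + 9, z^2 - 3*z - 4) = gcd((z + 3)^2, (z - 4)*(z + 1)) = 1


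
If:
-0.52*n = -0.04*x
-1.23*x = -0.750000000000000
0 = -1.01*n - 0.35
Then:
No Solution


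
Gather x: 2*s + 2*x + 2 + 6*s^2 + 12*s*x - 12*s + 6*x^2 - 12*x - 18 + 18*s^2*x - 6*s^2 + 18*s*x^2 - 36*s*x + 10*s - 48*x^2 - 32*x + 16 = x^2*(18*s - 42) + x*(18*s^2 - 24*s - 42)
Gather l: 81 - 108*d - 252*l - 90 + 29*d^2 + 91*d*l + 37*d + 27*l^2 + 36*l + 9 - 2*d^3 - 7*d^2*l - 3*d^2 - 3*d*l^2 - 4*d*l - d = -2*d^3 + 26*d^2 - 72*d + l^2*(27 - 3*d) + l*(-7*d^2 + 87*d - 216)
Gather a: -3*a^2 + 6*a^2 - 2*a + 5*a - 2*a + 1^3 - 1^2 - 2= 3*a^2 + a - 2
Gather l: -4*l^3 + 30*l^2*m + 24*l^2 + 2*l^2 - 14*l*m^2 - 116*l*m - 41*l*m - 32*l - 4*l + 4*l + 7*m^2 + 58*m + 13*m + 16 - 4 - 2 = -4*l^3 + l^2*(30*m + 26) + l*(-14*m^2 - 157*m - 32) + 7*m^2 + 71*m + 10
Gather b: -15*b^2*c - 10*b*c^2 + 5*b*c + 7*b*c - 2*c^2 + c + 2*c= -15*b^2*c + b*(-10*c^2 + 12*c) - 2*c^2 + 3*c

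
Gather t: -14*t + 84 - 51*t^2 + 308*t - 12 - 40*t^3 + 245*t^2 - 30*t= -40*t^3 + 194*t^2 + 264*t + 72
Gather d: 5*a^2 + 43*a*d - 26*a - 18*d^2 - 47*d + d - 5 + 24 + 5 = 5*a^2 - 26*a - 18*d^2 + d*(43*a - 46) + 24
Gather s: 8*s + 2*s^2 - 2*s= 2*s^2 + 6*s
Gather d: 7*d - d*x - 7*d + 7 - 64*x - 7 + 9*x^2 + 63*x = -d*x + 9*x^2 - x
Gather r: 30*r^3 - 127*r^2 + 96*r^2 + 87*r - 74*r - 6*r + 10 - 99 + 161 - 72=30*r^3 - 31*r^2 + 7*r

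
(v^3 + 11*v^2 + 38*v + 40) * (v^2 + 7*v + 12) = v^5 + 18*v^4 + 127*v^3 + 438*v^2 + 736*v + 480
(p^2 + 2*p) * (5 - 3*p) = -3*p^3 - p^2 + 10*p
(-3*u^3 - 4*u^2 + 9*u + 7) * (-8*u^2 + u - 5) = 24*u^5 + 29*u^4 - 61*u^3 - 27*u^2 - 38*u - 35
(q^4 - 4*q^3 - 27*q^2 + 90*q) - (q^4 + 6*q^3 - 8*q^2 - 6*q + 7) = -10*q^3 - 19*q^2 + 96*q - 7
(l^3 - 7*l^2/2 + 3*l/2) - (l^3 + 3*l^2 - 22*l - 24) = -13*l^2/2 + 47*l/2 + 24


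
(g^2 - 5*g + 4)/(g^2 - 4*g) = (g - 1)/g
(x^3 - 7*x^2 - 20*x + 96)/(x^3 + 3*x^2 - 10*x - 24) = (x - 8)/(x + 2)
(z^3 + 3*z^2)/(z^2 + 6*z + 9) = z^2/(z + 3)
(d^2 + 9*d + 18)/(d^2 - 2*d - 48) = (d + 3)/(d - 8)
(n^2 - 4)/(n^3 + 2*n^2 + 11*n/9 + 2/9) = 9*(n^2 - 4)/(9*n^3 + 18*n^2 + 11*n + 2)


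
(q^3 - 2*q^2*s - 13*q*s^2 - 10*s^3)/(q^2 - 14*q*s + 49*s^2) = (q^3 - 2*q^2*s - 13*q*s^2 - 10*s^3)/(q^2 - 14*q*s + 49*s^2)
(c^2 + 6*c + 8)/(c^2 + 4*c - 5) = (c^2 + 6*c + 8)/(c^2 + 4*c - 5)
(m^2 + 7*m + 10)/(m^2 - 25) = (m + 2)/(m - 5)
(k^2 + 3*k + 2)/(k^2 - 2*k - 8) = (k + 1)/(k - 4)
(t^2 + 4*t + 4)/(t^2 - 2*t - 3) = (t^2 + 4*t + 4)/(t^2 - 2*t - 3)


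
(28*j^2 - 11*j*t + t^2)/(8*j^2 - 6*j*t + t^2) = (-7*j + t)/(-2*j + t)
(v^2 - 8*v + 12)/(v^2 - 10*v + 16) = (v - 6)/(v - 8)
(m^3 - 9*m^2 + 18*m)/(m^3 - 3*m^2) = (m - 6)/m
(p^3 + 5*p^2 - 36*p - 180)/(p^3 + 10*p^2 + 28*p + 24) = (p^2 - p - 30)/(p^2 + 4*p + 4)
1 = 1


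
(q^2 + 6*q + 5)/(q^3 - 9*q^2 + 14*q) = (q^2 + 6*q + 5)/(q*(q^2 - 9*q + 14))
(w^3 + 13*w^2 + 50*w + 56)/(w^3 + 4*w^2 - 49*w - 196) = (w + 2)/(w - 7)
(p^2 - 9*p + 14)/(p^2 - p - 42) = (p - 2)/(p + 6)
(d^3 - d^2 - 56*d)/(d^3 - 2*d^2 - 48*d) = (d + 7)/(d + 6)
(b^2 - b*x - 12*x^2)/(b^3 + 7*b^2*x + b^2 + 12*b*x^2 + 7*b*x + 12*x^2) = (b - 4*x)/(b^2 + 4*b*x + b + 4*x)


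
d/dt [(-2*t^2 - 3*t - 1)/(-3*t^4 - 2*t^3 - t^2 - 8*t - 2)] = (-12*t^5 - 31*t^4 - 24*t^3 + 7*t^2 + 6*t - 2)/(9*t^8 + 12*t^7 + 10*t^6 + 52*t^5 + 45*t^4 + 24*t^3 + 68*t^2 + 32*t + 4)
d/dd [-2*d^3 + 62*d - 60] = 62 - 6*d^2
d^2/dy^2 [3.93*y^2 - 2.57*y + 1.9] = 7.86000000000000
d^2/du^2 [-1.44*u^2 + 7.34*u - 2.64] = -2.88000000000000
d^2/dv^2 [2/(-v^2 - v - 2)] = 4*(v^2 + v - (2*v + 1)^2 + 2)/(v^2 + v + 2)^3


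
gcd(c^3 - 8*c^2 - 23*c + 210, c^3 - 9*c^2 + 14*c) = c - 7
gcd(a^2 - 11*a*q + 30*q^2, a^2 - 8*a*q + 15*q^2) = -a + 5*q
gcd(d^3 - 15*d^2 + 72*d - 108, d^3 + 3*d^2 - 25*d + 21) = d - 3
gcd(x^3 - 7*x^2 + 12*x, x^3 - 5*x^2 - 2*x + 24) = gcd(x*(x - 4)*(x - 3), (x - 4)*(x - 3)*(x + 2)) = x^2 - 7*x + 12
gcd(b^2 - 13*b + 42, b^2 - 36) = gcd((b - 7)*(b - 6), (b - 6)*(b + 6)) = b - 6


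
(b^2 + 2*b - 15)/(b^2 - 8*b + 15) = (b + 5)/(b - 5)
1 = 1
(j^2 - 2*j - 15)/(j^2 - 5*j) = (j + 3)/j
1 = 1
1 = 1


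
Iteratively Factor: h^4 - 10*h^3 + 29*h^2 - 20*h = (h - 5)*(h^3 - 5*h^2 + 4*h) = (h - 5)*(h - 4)*(h^2 - h) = h*(h - 5)*(h - 4)*(h - 1)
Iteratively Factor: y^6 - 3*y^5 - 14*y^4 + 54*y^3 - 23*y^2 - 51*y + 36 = (y + 4)*(y^5 - 7*y^4 + 14*y^3 - 2*y^2 - 15*y + 9) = (y - 1)*(y + 4)*(y^4 - 6*y^3 + 8*y^2 + 6*y - 9) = (y - 1)^2*(y + 4)*(y^3 - 5*y^2 + 3*y + 9) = (y - 1)^2*(y + 1)*(y + 4)*(y^2 - 6*y + 9) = (y - 3)*(y - 1)^2*(y + 1)*(y + 4)*(y - 3)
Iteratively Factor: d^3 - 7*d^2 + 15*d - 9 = (d - 1)*(d^2 - 6*d + 9) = (d - 3)*(d - 1)*(d - 3)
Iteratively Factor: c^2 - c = (c)*(c - 1)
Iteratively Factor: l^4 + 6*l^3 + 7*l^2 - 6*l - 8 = (l + 2)*(l^3 + 4*l^2 - l - 4) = (l - 1)*(l + 2)*(l^2 + 5*l + 4) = (l - 1)*(l + 2)*(l + 4)*(l + 1)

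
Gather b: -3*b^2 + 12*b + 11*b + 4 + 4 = -3*b^2 + 23*b + 8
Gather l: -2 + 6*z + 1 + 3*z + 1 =9*z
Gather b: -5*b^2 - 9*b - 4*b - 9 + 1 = -5*b^2 - 13*b - 8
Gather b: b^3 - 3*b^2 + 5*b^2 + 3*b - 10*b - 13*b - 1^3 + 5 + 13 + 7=b^3 + 2*b^2 - 20*b + 24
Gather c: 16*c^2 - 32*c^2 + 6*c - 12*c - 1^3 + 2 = -16*c^2 - 6*c + 1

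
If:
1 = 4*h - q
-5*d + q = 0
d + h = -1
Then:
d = -5/9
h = -4/9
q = -25/9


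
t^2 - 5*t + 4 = (t - 4)*(t - 1)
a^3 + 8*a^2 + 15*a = a*(a + 3)*(a + 5)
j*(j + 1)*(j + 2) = j^3 + 3*j^2 + 2*j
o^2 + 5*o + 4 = (o + 1)*(o + 4)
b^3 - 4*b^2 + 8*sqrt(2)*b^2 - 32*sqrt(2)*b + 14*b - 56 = (b - 4)*(b + sqrt(2))*(b + 7*sqrt(2))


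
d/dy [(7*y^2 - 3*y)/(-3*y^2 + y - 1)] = (-2*y^2 - 14*y + 3)/(9*y^4 - 6*y^3 + 7*y^2 - 2*y + 1)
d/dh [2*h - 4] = 2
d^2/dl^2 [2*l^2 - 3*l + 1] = 4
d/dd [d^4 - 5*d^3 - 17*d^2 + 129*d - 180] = 4*d^3 - 15*d^2 - 34*d + 129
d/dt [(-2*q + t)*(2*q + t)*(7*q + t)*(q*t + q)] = q*(-28*q^3 - 8*q^2*t - 4*q^2 + 21*q*t^2 + 14*q*t + 4*t^3 + 3*t^2)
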